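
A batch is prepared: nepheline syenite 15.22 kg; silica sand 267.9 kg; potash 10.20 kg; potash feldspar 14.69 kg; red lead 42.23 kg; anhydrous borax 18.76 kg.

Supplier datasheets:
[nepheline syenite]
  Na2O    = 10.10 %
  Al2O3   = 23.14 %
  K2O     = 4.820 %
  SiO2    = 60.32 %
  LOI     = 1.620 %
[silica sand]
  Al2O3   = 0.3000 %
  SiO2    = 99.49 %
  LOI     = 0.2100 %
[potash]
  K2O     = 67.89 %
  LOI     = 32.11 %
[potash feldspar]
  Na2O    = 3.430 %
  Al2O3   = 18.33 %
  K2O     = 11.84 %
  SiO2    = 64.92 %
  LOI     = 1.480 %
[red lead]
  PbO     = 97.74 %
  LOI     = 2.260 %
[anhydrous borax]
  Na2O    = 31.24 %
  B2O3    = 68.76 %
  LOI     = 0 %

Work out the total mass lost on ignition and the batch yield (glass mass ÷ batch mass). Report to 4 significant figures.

LOI loss = 5.256 kg; glass = 363.7 kg; yield = 98.58%

Every computation runs at full float precision end to end. Working values are displayed, rounded to four significant figures, in the working. Every reported value is rounded just once — all derived quantities (net glass mass, ignition loss, six oxide percentages, yield, totals) are rebuilt in full float precision from the batch weights at 363.7 kg of glass, as set out in the problem or answer text.
LOI of each material in turn:
  nepheline syenite: 15.22 × 0.01620 = 0.2466 kg
  silica sand: 267.9 × 0.002100 = 0.5626 kg
  potash: 10.20 × 0.3211 = 3.275 kg
  potash feldspar: 14.69 × 0.01480 = 0.2174 kg
  red lead: 42.23 × 0.02260 = 0.9544 kg
  anhydrous borax: 18.76 × 0 = 0 kg
Total LOI = 5.256 kg
Glass = batch − LOI = 369.0 − 5.256 = 363.7 kg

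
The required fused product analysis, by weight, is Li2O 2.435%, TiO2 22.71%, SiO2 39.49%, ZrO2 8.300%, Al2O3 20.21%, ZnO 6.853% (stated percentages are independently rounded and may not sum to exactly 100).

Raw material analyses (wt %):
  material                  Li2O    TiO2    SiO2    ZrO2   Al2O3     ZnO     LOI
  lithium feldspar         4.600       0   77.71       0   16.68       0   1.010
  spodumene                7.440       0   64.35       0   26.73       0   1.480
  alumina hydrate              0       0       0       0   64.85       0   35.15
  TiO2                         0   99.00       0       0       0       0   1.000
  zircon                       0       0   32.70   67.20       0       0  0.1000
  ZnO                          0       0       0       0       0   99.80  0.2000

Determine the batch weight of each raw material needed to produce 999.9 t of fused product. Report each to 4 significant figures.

All arithmetic runs at full float precision all the way through. Values along the way are shown with 4-significant-figure rounding in the working. Each reported value takes just one rounding. The derived quantities (LOI, the totals, six oxide percentages, yield, net glass mass) are rebuilt in exact precision from the batch weights for 999.9 t of glass exactly as printed in problem or answer.
Per-oxide target masses for 999.9 t fused product:
  Li2O: 2.435% × 999.9 = 24.35 t
  TiO2: 22.71% × 999.9 = 227.1 t
  SiO2: 39.49% × 999.9 = 394.9 t
  ZrO2: 8.300% × 999.9 = 82.99 t
  Al2O3: 20.21% × 999.9 = 202.1 t
  ZnO: 6.853% × 999.9 = 68.52 t
Balance tally, oxide-wise, from the weights as reported, per the basis as stated (sum by sum, the targets are met exact up to rounding of places):
  Li2O: 379.4·0.04600 + 92.67·0.07440 = 24.35 t (target 24.35 t)
  TiO2: 229.4·0.9900 = 227.1 t (target 227.1 t)
  SiO2: 379.4·0.7771 + 92.67·0.6435 + 123.5·0.3270 = 394.8 t (target 394.9 t)
  ZrO2: 123.5·0.6720 = 82.99 t (target 82.99 t)
  Al2O3: 379.4·0.1668 + 92.67·0.2673 + 175.8·0.6485 = 202.1 t (target 202.1 t)
  ZnO: 68.66·0.9980 = 68.52 t (target 68.52 t)
Glass-mass sanity pass: total charge less LOI = 999.9 t (oxide target masses add up to 999.9 t; with the basis standing at 999.9 t — gaps are rounding artifacts).
Adding the batch up: Σ batch = 1069 t; LOI loss = Σ batch·LOI = 69.55 t; yield: glass divided by total = 93.50%.

Batch per 999.9 t fused product:
  lithium feldspar: 379.4 t
  spodumene: 92.67 t
  alumina hydrate: 175.8 t
  TiO2: 229.4 t
  zircon: 123.5 t
  ZnO: 68.66 t
Total batch = 1069 t; LOI loss = 69.55 t; yield = 93.50%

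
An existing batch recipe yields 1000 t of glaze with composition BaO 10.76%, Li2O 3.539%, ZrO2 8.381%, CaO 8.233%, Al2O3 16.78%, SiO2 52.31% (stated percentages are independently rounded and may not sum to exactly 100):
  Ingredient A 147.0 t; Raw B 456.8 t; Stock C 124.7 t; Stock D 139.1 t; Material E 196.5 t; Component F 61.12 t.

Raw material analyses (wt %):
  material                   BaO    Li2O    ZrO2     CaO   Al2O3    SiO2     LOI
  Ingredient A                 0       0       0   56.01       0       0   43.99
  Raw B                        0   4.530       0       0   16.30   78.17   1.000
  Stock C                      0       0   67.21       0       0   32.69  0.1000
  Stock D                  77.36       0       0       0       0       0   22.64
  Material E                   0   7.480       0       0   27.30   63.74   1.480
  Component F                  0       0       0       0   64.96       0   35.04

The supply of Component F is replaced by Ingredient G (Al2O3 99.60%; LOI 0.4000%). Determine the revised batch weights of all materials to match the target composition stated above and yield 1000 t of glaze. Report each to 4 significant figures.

Revised batch per 1000 t glaze:
  Ingredient A: 147.0 t
  Raw B: 456.8 t
  Stock C: 124.7 t
  Stock D: 139.1 t
  Material E: 196.5 t
  Ingredient G: 39.86 t
Total batch = 1104 t; LOI loss = 103.9 t

Exact precision is kept throughout; the intermediate values are shown rounded off to 4 significant digits at each printed step. Exactly one rounding lands on every reported number. The derived quantities (the totals, the yield, ignition loss, glass mass, the six compositions) are computed starting from the weights for 1000 t of glass in full precision exactly as printed in either problem or answer.
Oxide-by-oxide targets in 1000 t glaze:
  BaO: 10.76% × 1000 = 107.6 t
  Li2O: 3.539% × 1000 = 35.39 t
  ZrO2: 8.381% × 1000 = 83.81 t
  CaO: 8.233% × 1000 = 82.33 t
  Al2O3: 16.78% × 1000 = 167.8 t
  SiO2: 52.31% × 1000 = 523.1 t
Verifying the oxide balance per the reported batch figures, on the stated basis (sum by sum, the targets are met inside rounding margins):
  BaO: 139.1·0.7736 = 107.6 t (target 107.6 t)
  Li2O: 456.8·0.04530 + 196.5·0.07480 = 35.39 t (target 35.39 t)
  ZrO2: 124.7·0.6721 = 83.81 t (target 83.81 t)
  CaO: 147.0·0.5601 = 82.33 t (target 82.33 t)
  Al2O3: 456.8·0.1630 + 196.5·0.2730 + 39.86·0.9960 = 167.8 t (target 167.8 t)
  SiO2: 456.8·0.7817 + 124.7·0.3269 + 196.5·0.6374 = 523.1 t (target 523.1 t)
Glass-mass bookkeeping: total batch − LOI = 1000 t (the targets, summed, come to 1000 t; against the stated basis, 1000 t — differing by rounding only).
Total batch = Σ batch = 1104 t; the LOI term Σ batch·LOI equals 103.9 t; glass ÷ batch gives a yield of 90.59%.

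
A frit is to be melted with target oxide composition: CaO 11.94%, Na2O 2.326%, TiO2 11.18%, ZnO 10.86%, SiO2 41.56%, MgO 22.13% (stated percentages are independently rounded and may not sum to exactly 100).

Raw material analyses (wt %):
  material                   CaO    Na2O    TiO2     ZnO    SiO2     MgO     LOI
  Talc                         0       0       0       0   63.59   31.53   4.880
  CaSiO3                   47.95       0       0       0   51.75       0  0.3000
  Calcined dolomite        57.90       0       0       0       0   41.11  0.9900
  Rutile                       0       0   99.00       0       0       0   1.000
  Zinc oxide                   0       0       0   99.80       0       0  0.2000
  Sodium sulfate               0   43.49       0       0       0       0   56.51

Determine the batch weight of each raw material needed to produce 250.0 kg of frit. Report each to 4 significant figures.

Batch per 250.0 kg frit:
  Talc: 139.7 kg
  CaSiO3: 29.12 kg
  Calcined dolomite: 27.44 kg
  Rutile: 28.23 kg
  Zinc oxide: 27.20 kg
  Sodium sulfate: 13.37 kg
Total batch = 265.1 kg; LOI loss = 15.07 kg; yield = 94.32%

Intermediates are shown, with 4-significant-figure rounding, as written. The working math carries full float precision at all times; every reported value sees exactly one rounding. The derived quantities are recomputed at exact precision (totals, ignition loss, glass mass, the six compositions, yield) from the weighed amounts at 250.0 kg of glass precisely as stated by the question or the answer.
Per-oxide target masses for 250.0 kg frit:
  CaO: 11.94% × 250.0 = 29.85 kg
  Na2O: 2.326% × 250.0 = 5.815 kg
  TiO2: 11.18% × 250.0 = 27.95 kg
  ZnO: 10.86% × 250.0 = 27.15 kg
  SiO2: 41.56% × 250.0 = 103.9 kg
  MgO: 22.13% × 250.0 = 55.32 kg
A balance pass over the oxides, on the weights just shown, at the basis given (each sum matches its target mass once rounding is allowed for):
  CaO: 29.12·0.4795 + 27.44·0.5790 = 29.85 kg (target 29.85 kg)
  Na2O: 13.37·0.4349 = 5.815 kg (target 5.815 kg)
  TiO2: 28.23·0.9900 = 27.95 kg (target 27.95 kg)
  ZnO: 27.20·0.9980 = 27.15 kg (target 27.15 kg)
  SiO2: 139.7·0.6359 + 29.12·0.5175 = 103.9 kg (target 103.9 kg)
  MgO: 139.7·0.3153 + 27.44·0.4111 = 55.33 kg (target 55.32 kg)
Glass-mass sanity pass: batch total minus LOI = 250.0 kg (targets for the oxides total 250.0 kg; with the basis standing at 250.0 kg — rounding explains the deltas).
Total batch = Σ batch = 265.1 kg; the LOI term Σ batch·LOI equals 15.07 kg; glass ÷ batch gives a yield of 94.32%.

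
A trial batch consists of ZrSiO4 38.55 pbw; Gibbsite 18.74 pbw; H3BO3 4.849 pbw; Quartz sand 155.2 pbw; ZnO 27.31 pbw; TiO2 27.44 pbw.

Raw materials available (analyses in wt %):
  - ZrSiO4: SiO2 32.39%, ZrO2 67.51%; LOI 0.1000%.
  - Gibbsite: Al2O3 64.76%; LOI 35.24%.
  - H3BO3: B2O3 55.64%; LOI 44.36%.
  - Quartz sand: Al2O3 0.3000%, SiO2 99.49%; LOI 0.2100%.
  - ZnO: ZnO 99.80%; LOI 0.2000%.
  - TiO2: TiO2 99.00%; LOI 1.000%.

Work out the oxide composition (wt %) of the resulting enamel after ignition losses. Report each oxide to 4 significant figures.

Glass mass = 262.6 pbw (batch 272.1 − LOI 9.448).
Composition: Al2O3 4.798%, TiO2 10.34%, SiO2 63.54%, ZnO 10.38%, ZrO2 9.909%, B2O3 1.027%

Values along the way are displayed with 4-significant-figure rounding when written out; exact precision is kept at each step — every reported number carries a single rounding. The derived quantities, including LOI, net glass mass, the totals, six oxide percentages, the yield, are rebuilt from the weighed amounts per 262.6 pbw of glass in exact precision, precisely as stated by question or answer.
Mass of each oxide from the mix:
  Al2O3: 18.74·0.6476 + 155.2·0.003000 = 12.60 pbw
  TiO2: 27.44·0.9900 = 27.17 pbw
  SiO2: 38.55·0.3239 + 155.2·0.9949 = 166.9 pbw
  ZnO: 27.31·0.9980 = 27.26 pbw
  ZrO2: 38.55·0.6751 = 26.03 pbw
  B2O3: 4.849·0.5564 = 2.698 pbw
LOI: 38.55·0.001000 + 18.74·0.3524 + 4.849·0.4436 + 155.2·0.002100 + 27.31·0.002000 + 27.44·0.01000 = 9.448 pbw
Glass = total batch minus LOI = 272.1 − 9.448 = 262.6 pbw (the oxide masses sum to this)
oxide / glass × 100 gives the wt %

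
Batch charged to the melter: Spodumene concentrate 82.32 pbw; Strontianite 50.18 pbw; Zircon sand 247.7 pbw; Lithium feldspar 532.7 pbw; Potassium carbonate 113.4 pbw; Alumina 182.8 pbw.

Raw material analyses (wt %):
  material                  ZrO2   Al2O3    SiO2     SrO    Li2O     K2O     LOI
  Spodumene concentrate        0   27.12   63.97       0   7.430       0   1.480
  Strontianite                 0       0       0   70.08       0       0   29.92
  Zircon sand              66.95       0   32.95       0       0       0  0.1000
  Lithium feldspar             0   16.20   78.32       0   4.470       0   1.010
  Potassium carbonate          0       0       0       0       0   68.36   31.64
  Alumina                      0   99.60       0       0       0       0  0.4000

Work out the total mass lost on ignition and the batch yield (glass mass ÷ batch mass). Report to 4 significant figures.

LOI loss = 58.47 pbw; glass = 1151 pbw; yield = 95.16%

Every computation holds exact precision through every step — intermediates are shown rounded to four significant digits when written out. Each reported value undergoes a single rounding. All derived quantities are re-derived in full precision (ignition loss, glass mass, yield, the six compositions, the totals) using the weight values on 1151 pbw of glass, as given in question or answer.
Material-by-material LOI:
  Spodumene concentrate: 82.32 × 0.01480 = 1.218 pbw
  Strontianite: 50.18 × 0.2992 = 15.01 pbw
  Zircon sand: 247.7 × 0.001000 = 0.2477 pbw
  Lithium feldspar: 532.7 × 0.01010 = 5.380 pbw
  Potassium carbonate: 113.4 × 0.3164 = 35.88 pbw
  Alumina: 182.8 × 0.004000 = 0.7312 pbw
Total LOI = 58.47 pbw
Glass = batch − LOI = 1209 − 58.47 = 1151 pbw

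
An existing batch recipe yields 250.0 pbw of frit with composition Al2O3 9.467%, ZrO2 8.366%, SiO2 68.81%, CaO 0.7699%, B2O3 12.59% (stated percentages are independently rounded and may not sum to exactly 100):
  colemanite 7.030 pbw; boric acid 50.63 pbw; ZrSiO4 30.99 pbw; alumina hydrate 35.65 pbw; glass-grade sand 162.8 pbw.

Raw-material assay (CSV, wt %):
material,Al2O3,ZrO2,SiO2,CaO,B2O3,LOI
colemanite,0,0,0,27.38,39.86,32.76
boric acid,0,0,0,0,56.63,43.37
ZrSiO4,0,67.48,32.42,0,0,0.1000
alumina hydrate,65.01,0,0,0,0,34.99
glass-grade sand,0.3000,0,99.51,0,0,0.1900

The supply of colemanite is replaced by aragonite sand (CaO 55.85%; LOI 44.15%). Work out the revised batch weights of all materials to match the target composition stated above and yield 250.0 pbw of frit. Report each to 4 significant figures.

Mid-chain values are shown, rounded to 4 significant digits, when written out; the working math holds full precision at each step; every reported result is rounded exactly once; derived quantities are re-derived in full float precision (the five compositions, LOI, glass mass, totals, the yield) using the weight values at 250.0 pbw of glass, as quoted within question or answer.
Per-oxide target masses for 250.0 pbw frit:
  Al2O3: 9.467% × 250.0 = 23.67 pbw
  ZrO2: 8.366% × 250.0 = 20.92 pbw
  SiO2: 68.81% × 250.0 = 172.0 pbw
  CaO: 0.7699% × 250.0 = 1.925 pbw
  B2O3: 12.59% × 250.0 = 31.48 pbw
Balance tally, oxide-wise, from the weights as reported, on the stated basis (sums match the target masses net of answer rounding effects):
  Al2O3: 35.65·0.6501 + 162.8·0.003000 = 23.66 pbw (target 23.67 pbw)
  ZrO2: 30.99·0.6748 = 20.91 pbw (target 20.92 pbw)
  SiO2: 30.99·0.3242 + 162.8·0.9951 = 172.0 pbw (target 172.0 pbw)
  CaO: 3.446·0.5585 = 1.925 pbw (target 1.925 pbw)
  B2O3: 55.58·0.5663 = 31.47 pbw (target 31.48 pbw)
Glass mass check: Σ batch − LOI loss = 250.0 pbw (targets for the oxides total 250.0 pbw; with the basis standing at 250.0 pbw — gaps are rounding artifacts).
Batch grand total — Σ batch = 288.5 pbw; LOI loss = Σ batch·LOI = 38.44 pbw; as yield: glass ÷ batch → 86.67%.

Revised batch per 250.0 pbw frit:
  aragonite sand: 3.446 pbw
  boric acid: 55.58 pbw
  ZrSiO4: 30.99 pbw
  alumina hydrate: 35.65 pbw
  glass-grade sand: 162.8 pbw
Total batch = 288.5 pbw; LOI loss = 38.44 pbw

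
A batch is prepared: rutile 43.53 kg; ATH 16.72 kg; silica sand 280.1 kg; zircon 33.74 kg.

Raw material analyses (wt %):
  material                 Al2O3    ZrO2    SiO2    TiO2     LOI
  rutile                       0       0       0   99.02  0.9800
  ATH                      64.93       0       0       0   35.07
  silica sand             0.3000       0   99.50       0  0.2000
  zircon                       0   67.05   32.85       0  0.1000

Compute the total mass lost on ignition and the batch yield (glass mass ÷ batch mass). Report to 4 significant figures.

Intermediates are rounded off to 4 significant figures as shown. The working math holds full float precision through the solve; each reported result is rounded only once. All derived quantities are re-derived from the weighed amounts on 367.2 kg of glass at full precision (the four compositions, ignition loss, yield, glass mass, the totals), exactly as printed in the problem or the answer.
Loss on ignition, line by line:
  rutile: 43.53 × 0.009800 = 0.4266 kg
  ATH: 16.72 × 0.3507 = 5.864 kg
  silica sand: 280.1 × 0.002000 = 0.5602 kg
  zircon: 33.74 × 0.001000 = 0.03374 kg
Total LOI = 6.884 kg
Glass = batch − LOI = 374.1 − 6.884 = 367.2 kg

LOI loss = 6.884 kg; glass = 367.2 kg; yield = 98.16%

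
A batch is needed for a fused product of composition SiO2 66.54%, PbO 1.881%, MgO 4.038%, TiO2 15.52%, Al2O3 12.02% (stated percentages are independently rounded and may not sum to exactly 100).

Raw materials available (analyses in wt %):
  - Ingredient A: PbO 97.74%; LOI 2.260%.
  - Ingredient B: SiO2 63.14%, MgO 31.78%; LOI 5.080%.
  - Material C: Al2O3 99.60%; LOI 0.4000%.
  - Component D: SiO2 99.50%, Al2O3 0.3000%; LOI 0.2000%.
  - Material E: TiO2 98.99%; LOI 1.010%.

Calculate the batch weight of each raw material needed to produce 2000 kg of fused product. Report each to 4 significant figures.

The intermediate values are shown (rounded to 4 significant digits) in the working; the whole derivation runs at exact precision throughout — each reported figure takes just one rounding. All derived quantities, including glass mass, the yield, ignition loss, five oxide percentages, totals, are carried from the batch weights per 2000 kg of glass at full precision, precisely as stated by the problem or the answer.
Target masses of each oxide per 2000 kg fused product:
  SiO2: 66.54% × 2000 = 1331 kg
  PbO: 1.881% × 2000 = 37.62 kg
  MgO: 4.038% × 2000 = 80.76 kg
  TiO2: 15.52% × 2000 = 310.4 kg
  Al2O3: 12.02% × 2000 = 240.4 kg
Oxide-by-oxide audit per the reported batch figures, at the basis given (each sum matches its target mass modulo rounding of the values):
  SiO2: 254.1·0.6314 + 1176·0.9950 = 1331 kg (target 1331 kg)
  PbO: 38.49·0.9774 = 37.62 kg (target 37.62 kg)
  MgO: 254.1·0.3178 = 80.75 kg (target 80.76 kg)
  TiO2: 313.6·0.9899 = 310.4 kg (target 310.4 kg)
  Al2O3: 237.8·0.9960 + 1176·0.003000 = 240.4 kg (target 240.4 kg)
Mass balance on the glass: net batch after ignition = 2000 kg (the Σ of target masses is 2000 kg; basis as stated: 2000 kg — rounding explains the deltas).
Batch grand total — Σ batch = 2020 kg; loss to ignition Σ batch·LOI = 20.25 kg; glass ÷ batch gives a yield of 99.00%.

Batch per 2000 kg fused product:
  Ingredient A: 38.49 kg
  Ingredient B: 254.1 kg
  Material C: 237.8 kg
  Component D: 1176 kg
  Material E: 313.6 kg
Total batch = 2020 kg; LOI loss = 20.25 kg; yield = 99.00%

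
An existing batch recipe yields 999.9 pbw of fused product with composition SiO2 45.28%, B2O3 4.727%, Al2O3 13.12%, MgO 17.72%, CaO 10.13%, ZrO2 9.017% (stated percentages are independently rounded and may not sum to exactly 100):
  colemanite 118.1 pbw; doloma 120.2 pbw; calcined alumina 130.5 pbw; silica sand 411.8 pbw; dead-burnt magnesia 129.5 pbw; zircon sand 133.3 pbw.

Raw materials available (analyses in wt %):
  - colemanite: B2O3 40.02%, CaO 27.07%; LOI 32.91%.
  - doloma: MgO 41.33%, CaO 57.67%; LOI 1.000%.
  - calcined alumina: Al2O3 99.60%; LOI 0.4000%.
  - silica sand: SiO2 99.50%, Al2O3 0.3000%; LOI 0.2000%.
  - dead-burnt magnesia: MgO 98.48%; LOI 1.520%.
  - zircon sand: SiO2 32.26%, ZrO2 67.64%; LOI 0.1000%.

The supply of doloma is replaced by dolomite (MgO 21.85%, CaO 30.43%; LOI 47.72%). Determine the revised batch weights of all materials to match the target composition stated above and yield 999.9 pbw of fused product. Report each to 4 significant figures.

Revised batch per 999.9 pbw fused product:
  colemanite: 118.1 pbw
  dolomite: 227.8 pbw
  calcined alumina: 130.5 pbw
  silica sand: 411.8 pbw
  dead-burnt magnesia: 129.4 pbw
  zircon sand: 133.3 pbw
Total batch = 1151 pbw; LOI loss = 151.0 pbw

In-progress results are displayed (rounded to four significant figures) when written out. The whole derivation maintains full precision through every step — each reported figure carries a single rounding; all derived quantities are recomputed using the weight values per 999.9 pbw of glass in exact precision (totals, glass mass, ignition loss, yield, the six compositions), as quoted within the problem or the answer.
Target oxide masses per 999.9 pbw fused product:
  SiO2: 45.28% × 999.9 = 452.8 pbw
  B2O3: 4.727% × 999.9 = 47.27 pbw
  Al2O3: 13.12% × 999.9 = 131.2 pbw
  MgO: 17.72% × 999.9 = 177.2 pbw
  CaO: 10.13% × 999.9 = 101.3 pbw
  ZrO2: 9.017% × 999.9 = 90.16 pbw
A balance pass over the oxides, using the reported weights, against the basis in use (target by target, the sums agree inside rounding margins):
  SiO2: 411.8·0.9950 + 133.3·0.3226 = 452.7 pbw (target 452.8 pbw)
  B2O3: 118.1·0.4002 = 47.26 pbw (target 47.27 pbw)
  Al2O3: 130.5·0.9960 + 411.8·0.003000 = 131.2 pbw (target 131.2 pbw)
  MgO: 227.8·0.2185 + 129.4·0.9848 = 177.2 pbw (target 177.2 pbw)
  CaO: 118.1·0.2707 + 227.8·0.3043 = 101.3 pbw (target 101.3 pbw)
  ZrO2: 133.3·0.6764 = 90.16 pbw (target 90.16 pbw)
Glass-mass sanity pass: net batch after ignition = 999.9 pbw (the targets, summed, come to 999.8 pbw; basis as stated: 999.9 pbw — a pure rounding effect).
Total batch = Σ batch = 1151 pbw; LOI removed, Σ of batch·LOI: 151.0 pbw; yield: glass divided by total = 86.88%.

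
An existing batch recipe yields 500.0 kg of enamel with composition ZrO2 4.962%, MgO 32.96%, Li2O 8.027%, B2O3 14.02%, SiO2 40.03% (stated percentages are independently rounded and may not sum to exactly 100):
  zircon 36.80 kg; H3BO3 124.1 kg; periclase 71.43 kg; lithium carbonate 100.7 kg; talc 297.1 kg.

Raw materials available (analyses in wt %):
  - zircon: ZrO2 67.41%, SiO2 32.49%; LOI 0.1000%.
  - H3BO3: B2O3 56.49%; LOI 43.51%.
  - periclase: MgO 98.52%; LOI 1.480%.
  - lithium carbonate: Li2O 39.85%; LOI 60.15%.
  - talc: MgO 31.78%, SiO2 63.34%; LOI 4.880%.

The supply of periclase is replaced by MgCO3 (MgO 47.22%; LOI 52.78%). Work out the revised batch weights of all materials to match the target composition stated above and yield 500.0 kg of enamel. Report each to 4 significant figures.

All internal work maintains full precision all the way through — working values appear rounded to 4 significant figures between the steps; a single rounding completes each reported number; derived quantities, which include yield, LOI, the five compositions, the totals, glass mass, are carried in full precision, as they appear in the problem or answer text, from the batch weights on 500.0 kg of glass.
Oxide-by-oxide targets in 500.0 kg enamel:
  ZrO2: 4.962% × 500.0 = 24.81 kg
  MgO: 32.96% × 500.0 = 164.8 kg
  Li2O: 8.027% × 500.0 = 40.14 kg
  B2O3: 14.02% × 500.0 = 70.10 kg
  SiO2: 40.03% × 500.0 = 200.2 kg
A balance pass over the oxides, per the reported batch figures, relative to the basis at hand (each sum matches its target mass modulo rounding of the values):
  ZrO2: 36.80·0.6741 = 24.81 kg (target 24.81 kg)
  MgO: 149.0·0.4722 + 297.1·0.3178 = 164.8 kg (target 164.8 kg)
  Li2O: 100.7·0.3985 = 40.13 kg (target 40.14 kg)
  B2O3: 124.1·0.5649 = 70.10 kg (target 70.10 kg)
  SiO2: 36.80·0.3249 + 297.1·0.6334 = 200.1 kg (target 200.2 kg)
Glass mass check: net batch after ignition = 500.0 kg (the targets, summed, come to 500.0 kg; with the basis standing at 500.0 kg — a pure rounding effect).
Batch grand total — Σ batch = 707.7 kg; LOI loss = Σ batch·LOI = 207.7 kg; the yield ratio, glass ÷ batch: 70.65%.

Revised batch per 500.0 kg enamel:
  zircon: 36.80 kg
  H3BO3: 124.1 kg
  MgCO3: 149.0 kg
  lithium carbonate: 100.7 kg
  talc: 297.1 kg
Total batch = 707.7 kg; LOI loss = 207.7 kg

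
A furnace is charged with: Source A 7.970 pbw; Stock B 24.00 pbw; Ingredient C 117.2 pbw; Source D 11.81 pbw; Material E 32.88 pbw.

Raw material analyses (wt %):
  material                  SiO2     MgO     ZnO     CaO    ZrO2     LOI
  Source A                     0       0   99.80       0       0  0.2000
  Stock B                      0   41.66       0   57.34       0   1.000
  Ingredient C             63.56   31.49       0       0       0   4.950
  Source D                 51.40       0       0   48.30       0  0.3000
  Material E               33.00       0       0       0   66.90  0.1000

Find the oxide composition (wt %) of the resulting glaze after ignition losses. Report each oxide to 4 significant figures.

Every computation keeps exact precision all the way through — mid-chain values appear rounded to 4 significant figures between the steps; a single rounding finalizes every reported number; derived quantities, including the totals, LOI, yield, five oxide percentages, glass mass, are computed using the weight values per 187.7 pbw of glass at full float precision, as given in the problem or the answer.
Per-oxide mass from batch:
  SiO2: 117.2·0.6356 + 11.81·0.5140 + 32.88·0.3300 = 91.41 pbw
  MgO: 24.00·0.4166 + 117.2·0.3149 = 46.90 pbw
  ZnO: 7.970·0.9980 = 7.954 pbw
  CaO: 24.00·0.5734 + 11.81·0.4830 = 19.47 pbw
  ZrO2: 32.88·0.6690 = 22.00 pbw
LOI: 7.970·0.002000 + 24.00·0.01000 + 117.2·0.04950 + 11.81·0.003000 + 32.88·0.001000 = 6.126 pbw
The glass mass, total less LOI, = 193.9 − 6.126 = 187.7 pbw (consistent with Σ oxide mass)
each oxide over glass, ×100, is wt %

Glass mass = 187.7 pbw (batch 193.9 − LOI 6.126).
Composition: SiO2 48.69%, MgO 24.98%, ZnO 4.237%, CaO 10.37%, ZrO2 11.72%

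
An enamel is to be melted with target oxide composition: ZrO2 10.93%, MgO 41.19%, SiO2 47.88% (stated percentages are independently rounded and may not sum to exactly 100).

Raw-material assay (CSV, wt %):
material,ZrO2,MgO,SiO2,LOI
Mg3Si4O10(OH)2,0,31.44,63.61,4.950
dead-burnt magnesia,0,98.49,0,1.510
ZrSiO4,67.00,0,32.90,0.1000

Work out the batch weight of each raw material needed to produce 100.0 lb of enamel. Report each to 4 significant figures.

Values along the way are displayed, rounded to 4 significant figures, as written; all arithmetic keeps full precision through every step — each reported number is rounded exactly once. Derived quantities (glass mass, LOI, the yield, totals, the three compositions) are re-derived from the weighed amounts on 100.0 lb of glass at exact precision, exactly as shown in the problem or answer text.
Per-oxide target masses for 100.0 lb enamel:
  ZrO2: 10.93% × 100.0 = 10.93 lb
  MgO: 41.19% × 100.0 = 41.19 lb
  SiO2: 47.88% × 100.0 = 47.88 lb
Oxide-by-oxide audit working from each reported weight, per the basis as stated (delivered sums recover each target given rounding of the digits):
  ZrO2: 16.31·0.6700 = 10.93 lb (target 10.93 lb)
  MgO: 66.83·0.3144 + 20.49·0.9849 = 41.19 lb (target 41.19 lb)
  SiO2: 66.83·0.6361 + 16.31·0.3290 = 47.88 lb (target 47.88 lb)
Auditing the glass mass value: Σ batch − LOI loss = 100.0 lb (the Σ of target masses is 100.0 lb; against the stated basis, 100.0 lb — differing by rounding only).
Batch total: Σ batch = 103.6 lb; loss to ignition Σ batch·LOI = 3.634 lb; glass ÷ batch gives a yield of 96.49%.

Batch per 100.0 lb enamel:
  Mg3Si4O10(OH)2: 66.83 lb
  dead-burnt magnesia: 20.49 lb
  ZrSiO4: 16.31 lb
Total batch = 103.6 lb; LOI loss = 3.634 lb; yield = 96.49%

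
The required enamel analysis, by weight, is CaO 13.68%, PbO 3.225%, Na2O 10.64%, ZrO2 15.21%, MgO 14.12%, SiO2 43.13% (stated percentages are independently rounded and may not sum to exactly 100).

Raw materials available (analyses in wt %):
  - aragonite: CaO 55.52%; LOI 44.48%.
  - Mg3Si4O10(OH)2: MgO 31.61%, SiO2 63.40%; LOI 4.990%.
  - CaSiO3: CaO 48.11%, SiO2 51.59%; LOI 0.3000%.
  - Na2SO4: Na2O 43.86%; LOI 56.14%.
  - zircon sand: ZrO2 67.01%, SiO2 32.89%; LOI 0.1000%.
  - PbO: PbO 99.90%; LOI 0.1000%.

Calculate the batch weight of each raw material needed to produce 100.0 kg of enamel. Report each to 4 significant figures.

In-progress results are displayed, with 4-significant-digit rounding, across the worked steps. All arithmetic maintains full float precision at all times. A single rounding finalizes every reported value; the derived quantities (net glass mass, the yield, six oxide percentages, ignition loss, the totals) are recomputed from the batch weights for 100.0 kg of glass at full float precision, as given in question or answer.
Target oxide masses per 100.0 kg enamel:
  CaO: 13.68% × 100.0 = 13.68 kg
  PbO: 3.225% × 100.0 = 3.225 kg
  Na2O: 10.64% × 100.0 = 10.64 kg
  ZrO2: 15.21% × 100.0 = 15.21 kg
  MgO: 14.12% × 100.0 = 14.12 kg
  SiO2: 43.13% × 100.0 = 43.13 kg
Oxide-by-oxide audit from the weights as reported, relative to the basis at hand (sums match the target masses up to rounding of the answer):
  CaO: 12.30·0.5552 + 14.24·0.4811 = 13.68 kg (target 13.68 kg)
  PbO: 3.228·0.9990 = 3.225 kg (target 3.225 kg)
  Na2O: 24.26·0.4386 = 10.64 kg (target 10.64 kg)
  ZrO2: 22.70·0.6701 = 15.21 kg (target 15.21 kg)
  MgO: 44.67·0.3161 = 14.12 kg (target 14.12 kg)
  SiO2: 44.67·0.6340 + 14.24·0.5159 + 22.70·0.3289 = 43.13 kg (target 43.13 kg)
Auditing the glass mass value: whole batch net of LOI = 100.0 kg (the Σ of target masses is 100.0 kg; the stated basis being 100.0 kg — differing by rounding only).
Whole-batch sum: Σ batch = 121.4 kg; LOI loss = Σ batch·LOI = 21.39 kg; yield: glass divided by total = 82.38%.

Batch per 100.0 kg enamel:
  aragonite: 12.30 kg
  Mg3Si4O10(OH)2: 44.67 kg
  CaSiO3: 14.24 kg
  Na2SO4: 24.26 kg
  zircon sand: 22.70 kg
  PbO: 3.228 kg
Total batch = 121.4 kg; LOI loss = 21.39 kg; yield = 82.38%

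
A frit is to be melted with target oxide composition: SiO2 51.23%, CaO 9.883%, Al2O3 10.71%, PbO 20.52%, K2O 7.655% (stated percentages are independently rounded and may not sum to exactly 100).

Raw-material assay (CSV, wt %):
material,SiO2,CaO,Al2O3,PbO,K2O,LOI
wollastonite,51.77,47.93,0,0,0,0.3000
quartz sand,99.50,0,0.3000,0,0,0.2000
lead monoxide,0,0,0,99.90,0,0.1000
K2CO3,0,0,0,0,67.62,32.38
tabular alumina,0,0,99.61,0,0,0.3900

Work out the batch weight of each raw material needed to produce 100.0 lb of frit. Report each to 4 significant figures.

Each numeric step runs at exact precision in all steps — working values are shown rounded off to 4 significant digits when written out. A single rounding yields every reported number — derived quantities (the yield, five oxide percentages, ignition loss, net glass mass, the totals) are rebuilt starting from the weights at 100.0 lb of glass at full float precision, as they appear in either problem or answer.
Target oxide masses per 100.0 lb frit:
  SiO2: 51.23% × 100.0 = 51.23 lb
  CaO: 9.883% × 100.0 = 9.883 lb
  Al2O3: 10.71% × 100.0 = 10.71 lb
  PbO: 20.52% × 100.0 = 20.52 lb
  K2O: 7.655% × 100.0 = 7.655 lb
Checking each oxide sum given the weights on record, for the quoted basis mass (every target is met by its sum modulo rounding of the values):
  SiO2: 20.62·0.5177 + 40.76·0.9950 = 51.23 lb (target 51.23 lb)
  CaO: 20.62·0.4793 = 9.883 lb (target 9.883 lb)
  Al2O3: 40.76·0.003000 + 10.63·0.9961 = 10.71 lb (target 10.71 lb)
  PbO: 20.54·0.9990 = 20.52 lb (target 20.52 lb)
  K2O: 11.32·0.6762 = 7.655 lb (target 7.655 lb)
Glass-mass closure: batch Σ − ignition loss = 100.0 lb (the targets, summed, come to 100.0 lb; versus the stated basis of 100.0 lb — differing by rounding only).
Adding the batch up: Σ batch = 103.9 lb; the LOI term Σ batch·LOI equals 3.871 lb; the yield ratio, glass ÷ batch: 96.27%.

Batch per 100.0 lb frit:
  wollastonite: 20.62 lb
  quartz sand: 40.76 lb
  lead monoxide: 20.54 lb
  K2CO3: 11.32 lb
  tabular alumina: 10.63 lb
Total batch = 103.9 lb; LOI loss = 3.871 lb; yield = 96.27%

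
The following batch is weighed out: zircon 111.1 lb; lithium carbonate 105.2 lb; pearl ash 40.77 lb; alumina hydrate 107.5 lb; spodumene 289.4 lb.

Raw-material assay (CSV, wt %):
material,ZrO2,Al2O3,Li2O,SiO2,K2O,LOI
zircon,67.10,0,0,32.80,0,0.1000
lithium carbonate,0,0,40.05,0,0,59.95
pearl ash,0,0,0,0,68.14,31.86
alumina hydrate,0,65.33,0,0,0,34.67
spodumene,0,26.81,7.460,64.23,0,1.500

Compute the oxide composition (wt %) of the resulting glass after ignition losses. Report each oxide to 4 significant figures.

Glass mass = 536.2 lb (batch 654.0 − LOI 117.8).
Composition: ZrO2 13.90%, Al2O3 27.57%, Li2O 11.88%, SiO2 41.46%, K2O 5.181%

The working math keeps exact precision from start to finish. Values along the way are printed, with 4-significant-figure rounding, at each printed step — each reported result takes just one rounding — derived quantities (ignition loss, the totals, the five compositions, glass mass, the yield) are recomputed from the weighed amounts for 536.2 lb of glass in full float precision as written in question or answer.
Mass of each oxide from the mix:
  ZrO2: 111.1·0.6710 = 74.55 lb
  Al2O3: 107.5·0.6533 + 289.4·0.2681 = 147.8 lb
  Li2O: 105.2·0.4005 + 289.4·0.07460 = 63.72 lb
  SiO2: 111.1·0.3280 + 289.4·0.6423 = 222.3 lb
  K2O: 40.77·0.6814 = 27.78 lb
LOI: 111.1·0.001000 + 105.2·0.5995 + 40.77·0.3186 + 107.5·0.3467 + 289.4·0.01500 = 117.8 lb
Glass = total batch minus LOI = 654.0 − 117.8 = 536.2 lb (= Σ oxide masses)
percent by weight: oxide/glass ×100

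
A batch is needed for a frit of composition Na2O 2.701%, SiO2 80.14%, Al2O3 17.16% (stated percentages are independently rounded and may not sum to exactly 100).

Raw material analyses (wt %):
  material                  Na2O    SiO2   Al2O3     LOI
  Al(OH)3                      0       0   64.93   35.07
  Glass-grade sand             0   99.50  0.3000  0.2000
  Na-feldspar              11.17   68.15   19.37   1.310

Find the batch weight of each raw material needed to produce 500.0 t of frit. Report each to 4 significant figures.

Working values are shown, with 4-significant-figure rounding, alongside each step — the working math carries exact precision in all steps. Every reported value undergoes a single rounding; all derived quantities are rebuilt from the batch weights on 500.0 t of glass at full precision (three oxide percentages, net glass mass, the totals, ignition loss, the yield), as given in the problem or the answer.
Per-oxide target masses for 500.0 t frit:
  Na2O: 2.701% × 500.0 = 13.50 t
  SiO2: 80.14% × 500.0 = 400.7 t
  Al2O3: 17.16% × 500.0 = 85.80 t
Mass-balance tally per oxide on the weights just shown, against the basis in use (every target is met by its sum within answer rounding):
  Na2O: 120.9·0.1117 = 13.50 t (target 13.50 t)
  SiO2: 319.9·0.9950 + 120.9·0.6815 = 400.7 t (target 400.7 t)
  Al2O3: 94.60·0.6493 + 319.9·0.003000 + 120.9·0.1937 = 85.80 t (target 85.80 t)
Glass-mass sanity pass: batch Σ − ignition loss = 500.0 t (the targets, summed, come to 500.0 t; against the stated basis, 500.0 t — a pure rounding effect).
Whole-batch sum: Σ batch = 535.4 t; loss to ignition Σ batch·LOI = 35.40 t; as yield: glass ÷ batch → 93.39%.

Batch per 500.0 t frit:
  Al(OH)3: 94.60 t
  Glass-grade sand: 319.9 t
  Na-feldspar: 120.9 t
Total batch = 535.4 t; LOI loss = 35.40 t; yield = 93.39%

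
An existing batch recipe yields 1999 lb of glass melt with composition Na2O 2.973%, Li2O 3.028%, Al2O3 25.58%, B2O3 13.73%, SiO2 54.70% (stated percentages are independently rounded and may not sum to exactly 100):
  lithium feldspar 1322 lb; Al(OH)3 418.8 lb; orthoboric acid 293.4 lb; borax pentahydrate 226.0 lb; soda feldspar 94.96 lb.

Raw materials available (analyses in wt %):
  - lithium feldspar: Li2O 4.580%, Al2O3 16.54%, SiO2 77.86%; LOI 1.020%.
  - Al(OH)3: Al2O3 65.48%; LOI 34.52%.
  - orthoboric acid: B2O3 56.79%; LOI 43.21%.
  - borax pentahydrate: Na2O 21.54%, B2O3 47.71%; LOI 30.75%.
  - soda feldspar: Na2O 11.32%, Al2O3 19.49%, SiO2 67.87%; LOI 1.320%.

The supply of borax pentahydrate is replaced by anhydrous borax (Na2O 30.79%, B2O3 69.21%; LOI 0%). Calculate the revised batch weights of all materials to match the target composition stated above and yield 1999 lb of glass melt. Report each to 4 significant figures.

Intermediates are printed, with 4-significant-digit rounding, alongside each step. Full precision is maintained at every stage — each reported value includes exactly one rounding; the derived quantities are carried starting from the weights at 1999 lb of glass in full float precision (net glass mass, totals, the yield, five oxide percentages, ignition loss), as given in either problem or answer.
Target masses of each oxide per 1999 lb glass melt:
  Na2O: 2.973% × 1999 = 59.43 lb
  Li2O: 3.028% × 1999 = 60.53 lb
  Al2O3: 25.58% × 1999 = 511.3 lb
  B2O3: 13.73% × 1999 = 274.5 lb
  SiO2: 54.70% × 1999 = 1093 lb
Mass-balance tally per oxide applying the batch weights above, versus the basis set out (summed amounts equal target values given rounding of the digits):
  Na2O: 158.1·0.3079 + 94.96·0.1132 = 59.43 lb (target 59.43 lb)
  Li2O: 1322·0.04580 = 60.55 lb (target 60.53 lb)
  Al2O3: 1322·0.1654 + 418.8·0.6548 + 94.96·0.1949 = 511.4 lb (target 511.3 lb)
  B2O3: 290.6·0.5679 + 158.1·0.6921 = 274.5 lb (target 274.5 lb)
  SiO2: 1322·0.7786 + 94.96·0.6787 = 1094 lb (target 1093 lb)
Glass mass check: Σ batch − LOI loss = 2000 lb (targets for the oxides total 1999 lb; the stated basis being 1999 lb — any gap is answer rounding).
Total batch = Σ batch = 2284 lb; Σ batch·LOI gives LOI loss = 284.9 lb; the yield ratio, glass ÷ batch: 87.53%.

Revised batch per 1999 lb glass melt:
  lithium feldspar: 1322 lb
  Al(OH)3: 418.8 lb
  orthoboric acid: 290.6 lb
  anhydrous borax: 158.1 lb
  soda feldspar: 94.96 lb
Total batch = 2284 lb; LOI loss = 284.9 lb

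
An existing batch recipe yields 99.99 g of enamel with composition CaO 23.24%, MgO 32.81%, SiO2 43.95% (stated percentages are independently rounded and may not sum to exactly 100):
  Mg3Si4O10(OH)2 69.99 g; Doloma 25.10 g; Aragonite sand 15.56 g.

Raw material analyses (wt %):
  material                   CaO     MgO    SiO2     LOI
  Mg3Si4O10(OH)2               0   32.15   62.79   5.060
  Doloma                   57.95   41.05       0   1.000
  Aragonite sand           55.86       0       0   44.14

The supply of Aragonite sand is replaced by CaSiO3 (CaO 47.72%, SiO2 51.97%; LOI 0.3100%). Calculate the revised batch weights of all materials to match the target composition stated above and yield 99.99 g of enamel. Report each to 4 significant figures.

Working values are shown rounded to 4 significant digits within the worked lines; each numeric step carries full float precision all the way through; a single rounding completes each reported value. The derived quantities (the three compositions, yield, glass mass, ignition loss, totals) are re-derived at exact precision starting from the weights for 99.99 g of glass as set out in either problem or answer.
Oxide-by-oxide targets in 99.99 g enamel:
  CaO: 23.24% × 99.99 = 23.24 g
  MgO: 32.81% × 99.99 = 32.81 g
  SiO2: 43.95% × 99.99 = 43.95 g
Sums-versus-targets review given the weights on record, per the basis as stated (oxide sums agree with the targets inside rounding margins):
  CaO: 31.71·0.5795 + 10.19·0.4772 = 23.24 g (target 23.24 g)
  MgO: 61.56·0.3215 + 31.71·0.4105 = 32.81 g (target 32.81 g)
  SiO2: 61.56·0.6279 + 10.19·0.5197 = 43.95 g (target 43.95 g)
Auditing the glass mass value: net batch after ignition = 100.0 g (targets for the oxides total 99.99 g; basis as stated: 99.99 g — gaps are rounding artifacts).
Adding the batch up: Σ batch = 103.5 g; the LOI term Σ batch·LOI equals 3.464 g; the yield ratio, glass ÷ batch: 96.65%.

Revised batch per 99.99 g enamel:
  Mg3Si4O10(OH)2: 61.56 g
  Doloma: 31.71 g
  CaSiO3: 10.19 g
Total batch = 103.5 g; LOI loss = 3.464 g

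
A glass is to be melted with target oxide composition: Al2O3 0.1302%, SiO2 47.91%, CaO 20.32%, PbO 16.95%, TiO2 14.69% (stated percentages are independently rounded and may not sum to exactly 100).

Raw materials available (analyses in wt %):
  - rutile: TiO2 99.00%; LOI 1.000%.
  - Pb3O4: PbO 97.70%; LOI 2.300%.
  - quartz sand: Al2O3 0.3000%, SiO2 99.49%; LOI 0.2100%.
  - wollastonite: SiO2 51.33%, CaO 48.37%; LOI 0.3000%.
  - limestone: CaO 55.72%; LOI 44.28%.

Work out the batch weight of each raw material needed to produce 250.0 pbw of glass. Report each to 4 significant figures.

Batch per 250.0 pbw glass:
  rutile: 37.10 pbw
  Pb3O4: 43.37 pbw
  quartz sand: 108.5 pbw
  wollastonite: 23.04 pbw
  limestone: 71.17 pbw
Total batch = 283.2 pbw; LOI loss = 33.18 pbw; yield = 88.28%

All arithmetic maintains full float precision at all times. In-progress results appear rounded off to 4 significant digits as written — exactly one rounding goes into every reported number — all derived quantities (the five compositions, the yield, LOI, totals, glass mass) are re-derived from the weighed amounts on 250.0 pbw of glass at full precision, exactly as printed in the question or the answer.
Per-oxide target masses for 250.0 pbw glass:
  Al2O3: 0.1302% × 250.0 = 0.3255 pbw
  SiO2: 47.91% × 250.0 = 119.8 pbw
  CaO: 20.32% × 250.0 = 50.80 pbw
  PbO: 16.95% × 250.0 = 42.38 pbw
  TiO2: 14.69% × 250.0 = 36.72 pbw
Oxide-by-oxide audit with the batch weights as given, relative to the basis at hand (delivered sums recover each target up to rounding of the answer):
  Al2O3: 108.5·0.003000 = 0.3255 pbw (target 0.3255 pbw)
  SiO2: 108.5·0.9949 + 23.04·0.5133 = 119.8 pbw (target 119.8 pbw)
  CaO: 23.04·0.4837 + 71.17·0.5572 = 50.80 pbw (target 50.80 pbw)
  PbO: 43.37·0.9770 = 42.37 pbw (target 42.38 pbw)
  TiO2: 37.10·0.9900 = 36.73 pbw (target 36.72 pbw)
Glass-mass bookkeeping: the batch minus its LOI: 250.0 pbw (per-oxide target masses sum to 250.0 pbw; stated basis 250.0 pbw — a pure rounding effect).
Adding the batch up: Σ batch = 283.2 pbw; LOI loss = Σ batch·LOI = 33.18 pbw; yield: glass divided by total = 88.28%.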